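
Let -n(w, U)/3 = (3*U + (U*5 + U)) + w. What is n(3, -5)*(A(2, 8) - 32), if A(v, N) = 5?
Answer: -3402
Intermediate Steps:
n(w, U) = -27*U - 3*w (n(w, U) = -3*((3*U + (U*5 + U)) + w) = -3*((3*U + (5*U + U)) + w) = -3*((3*U + 6*U) + w) = -3*(9*U + w) = -3*(w + 9*U) = -27*U - 3*w)
n(3, -5)*(A(2, 8) - 32) = (-27*(-5) - 3*3)*(5 - 32) = (135 - 9)*(-27) = 126*(-27) = -3402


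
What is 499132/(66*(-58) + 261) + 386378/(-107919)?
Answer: -18414678878/128315691 ≈ -143.51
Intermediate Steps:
499132/(66*(-58) + 261) + 386378/(-107919) = 499132/(-3828 + 261) + 386378*(-1/107919) = 499132/(-3567) - 386378/107919 = 499132*(-1/3567) - 386378/107919 = -499132/3567 - 386378/107919 = -18414678878/128315691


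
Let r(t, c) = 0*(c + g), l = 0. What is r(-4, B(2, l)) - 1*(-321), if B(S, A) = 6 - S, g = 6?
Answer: 321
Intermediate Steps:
r(t, c) = 0 (r(t, c) = 0*(c + 6) = 0*(6 + c) = 0)
r(-4, B(2, l)) - 1*(-321) = 0 - 1*(-321) = 0 + 321 = 321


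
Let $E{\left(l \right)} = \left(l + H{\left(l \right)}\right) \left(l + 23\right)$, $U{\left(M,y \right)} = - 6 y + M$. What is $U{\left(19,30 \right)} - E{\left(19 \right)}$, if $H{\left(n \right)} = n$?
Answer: $-1757$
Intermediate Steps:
$U{\left(M,y \right)} = M - 6 y$
$E{\left(l \right)} = 2 l \left(23 + l\right)$ ($E{\left(l \right)} = \left(l + l\right) \left(l + 23\right) = 2 l \left(23 + l\right)$)
$U{\left(19,30 \right)} - E{\left(19 \right)} = \left(19 - 180\right) - 2 \cdot 19 \left(23 + 19\right) = \left(19 - 180\right) - 2 \cdot 19 \cdot 42 = -161 - 1596 = -1757$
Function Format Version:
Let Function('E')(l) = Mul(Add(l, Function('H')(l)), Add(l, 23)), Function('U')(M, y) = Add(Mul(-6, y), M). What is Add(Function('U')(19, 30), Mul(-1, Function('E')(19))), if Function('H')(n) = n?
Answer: -1757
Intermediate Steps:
Function('U')(M, y) = Add(M, Mul(-6, y))
Function('E')(l) = Mul(2, l, Add(23, l)) (Function('E')(l) = Mul(Add(l, l), Add(l, 23)) = Mul(Mul(2, l), Add(23, l)) = Mul(2, l, Add(23, l)))
Add(Function('U')(19, 30), Mul(-1, Function('E')(19))) = Add(Add(19, Mul(-6, 30)), Mul(-1, Mul(2, 19, Add(23, 19)))) = Add(Add(19, -180), Mul(-1, Mul(2, 19, 42))) = Add(-161, Mul(-1, 1596)) = Add(-161, -1596) = -1757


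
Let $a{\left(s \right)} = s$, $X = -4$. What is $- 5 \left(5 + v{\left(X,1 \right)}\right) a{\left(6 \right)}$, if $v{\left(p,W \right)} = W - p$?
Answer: $-300$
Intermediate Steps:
$- 5 \left(5 + v{\left(X,1 \right)}\right) a{\left(6 \right)} = - 5 \left(5 + \left(1 - -4\right)\right) 6 = - 5 \left(5 + \left(1 + 4\right)\right) 6 = - 5 \left(5 + 5\right) 6 = - 5 \cdot 10 \cdot 6 = \left(-5\right) 60 = -300$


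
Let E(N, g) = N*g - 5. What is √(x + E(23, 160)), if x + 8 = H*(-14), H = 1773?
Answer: I*√21155 ≈ 145.45*I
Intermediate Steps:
E(N, g) = -5 + N*g
x = -24830 (x = -8 + 1773*(-14) = -8 - 24822 = -24830)
√(x + E(23, 160)) = √(-24830 + (-5 + 23*160)) = √(-24830 + (-5 + 3680)) = √(-24830 + 3675) = √(-21155) = I*√21155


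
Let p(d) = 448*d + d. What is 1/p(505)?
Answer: 1/226745 ≈ 4.4102e-6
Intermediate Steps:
p(d) = 449*d
1/p(505) = 1/(449*505) = 1/226745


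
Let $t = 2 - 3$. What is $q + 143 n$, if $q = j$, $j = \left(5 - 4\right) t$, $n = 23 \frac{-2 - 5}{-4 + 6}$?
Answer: $- \frac{23025}{2} \approx -11513.0$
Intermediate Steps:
$t = -1$
$n = - \frac{161}{2}$ ($n = 23 \left(- \frac{7}{2}\right) = - \frac{161}{2} \approx -80.5$)
$j = -1$ ($j = \left(5 - 4\right) \left(-1\right) = 1 \left(-1\right) = -1$)
$q = -1$
$q + 143 n = -1 + 143 \left(- \frac{161}{2}\right) = -1 - \frac{23023}{2} = - \frac{23025}{2}$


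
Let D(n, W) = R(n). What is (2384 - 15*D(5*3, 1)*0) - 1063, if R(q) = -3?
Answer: 1321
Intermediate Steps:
D(n, W) = -3
(2384 - 15*D(5*3, 1)*0) - 1063 = (2384 - 15*(-3)*0) - 1063 = (2384 + 45*0) - 1063 = (2384 + 0) - 1063 = 2384 - 1063 = 1321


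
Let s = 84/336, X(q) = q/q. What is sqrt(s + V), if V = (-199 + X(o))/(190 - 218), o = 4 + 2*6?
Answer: sqrt(1435)/14 ≈ 2.7058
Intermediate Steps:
o = 16 (o = 4 + 12 = 16)
X(q) = 1
s = 1/4 (s = 84*(1/336) = 1/4 ≈ 0.25000)
V = 99/14 (V = (-199 + 1)/(190 - 218) = -198/(-28) = -198*(-1/28) = 99/14 ≈ 7.0714)
sqrt(s + V) = sqrt(1/4 + 99/14) = sqrt(205/28) = sqrt(1435)/14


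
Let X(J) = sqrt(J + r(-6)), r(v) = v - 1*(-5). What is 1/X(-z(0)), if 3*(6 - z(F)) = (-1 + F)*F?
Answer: -I*sqrt(7)/7 ≈ -0.37796*I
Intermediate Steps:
r(v) = 5 + v (r(v) = v + 5 = 5 + v)
z(F) = 6 - F*(-1 + F)/3 (z(F) = 6 - (-1 + F)*F/3 = 6 - F*(-1 + F)/3)
X(J) = sqrt(-1 + J) (X(J) = sqrt(J + (5 - 6)) = sqrt(J - 1) = sqrt(-1 + J))
1/X(-z(0)) = 1/(sqrt(-1 - (6 - 1/3*0**2 + (1/3)*0))) = 1/(sqrt(-1 - (6 - 1/3*0 + 0))) = 1/(sqrt(-1 - (6 + 0 + 0))) = 1/(sqrt(-1 - 1*6)) = 1/(sqrt(-1 - 6)) = 1/(sqrt(-7)) = 1/(I*sqrt(7)) = -I*sqrt(7)/7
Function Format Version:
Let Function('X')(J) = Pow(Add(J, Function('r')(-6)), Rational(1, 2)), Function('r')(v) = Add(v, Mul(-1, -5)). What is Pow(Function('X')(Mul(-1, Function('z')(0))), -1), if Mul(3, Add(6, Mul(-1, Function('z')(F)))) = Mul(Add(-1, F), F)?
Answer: Mul(Rational(-1, 7), I, Pow(7, Rational(1, 2))) ≈ Mul(-0.37796, I)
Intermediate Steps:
Function('r')(v) = Add(5, v) (Function('r')(v) = Add(v, 5) = Add(5, v))
Function('z')(F) = Add(6, Mul(Rational(-1, 3), F, Add(-1, F))) (Function('z')(F) = Add(6, Mul(Rational(-1, 3), Mul(Add(-1, F), F))) = Add(6, Mul(Rational(-1, 3), Mul(F, Add(-1, F)))) = Add(6, Mul(Rational(-1, 3), F, Add(-1, F))))
Function('X')(J) = Pow(Add(-1, J), Rational(1, 2)) (Function('X')(J) = Pow(Add(J, Add(5, -6)), Rational(1, 2)) = Pow(Add(J, -1), Rational(1, 2)) = Pow(Add(-1, J), Rational(1, 2)))
Pow(Function('X')(Mul(-1, Function('z')(0))), -1) = Pow(Pow(Add(-1, Mul(-1, Add(6, Mul(Rational(-1, 3), Pow(0, 2)), Mul(Rational(1, 3), 0)))), Rational(1, 2)), -1) = Pow(Pow(Add(-1, Mul(-1, Add(6, Mul(Rational(-1, 3), 0), 0))), Rational(1, 2)), -1) = Pow(Pow(Add(-1, Mul(-1, Add(6, 0, 0))), Rational(1, 2)), -1) = Pow(Pow(Add(-1, Mul(-1, 6)), Rational(1, 2)), -1) = Pow(Pow(Add(-1, -6), Rational(1, 2)), -1) = Pow(Pow(-7, Rational(1, 2)), -1) = Pow(Mul(I, Pow(7, Rational(1, 2))), -1) = Mul(Rational(-1, 7), I, Pow(7, Rational(1, 2)))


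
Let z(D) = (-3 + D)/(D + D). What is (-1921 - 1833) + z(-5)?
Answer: -18766/5 ≈ -3753.2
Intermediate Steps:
z(D) = (-3 + D)/(2*D) (z(D) = (-3 + D)/((2*D)) = (-3 + D)*(1/(2*D)) = (-3 + D)/(2*D))
(-1921 - 1833) + z(-5) = (-1921 - 1833) + (1/2)*(-3 - 5)/(-5) = -3754 + (1/2)*(-1/5)*(-8) = -3754 + 4/5 = -18766/5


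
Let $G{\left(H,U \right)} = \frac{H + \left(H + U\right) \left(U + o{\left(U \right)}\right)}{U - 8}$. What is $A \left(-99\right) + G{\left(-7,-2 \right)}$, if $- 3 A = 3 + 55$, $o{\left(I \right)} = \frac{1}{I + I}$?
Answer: $\frac{76507}{40} \approx 1912.7$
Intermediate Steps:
$o{\left(I \right)} = \frac{1}{2 I}$
$G{\left(H,U \right)} = \frac{H + \left(H + U\right) \left(U + \frac{1}{2 U}\right)}{-8 + U}$ ($G{\left(H,U \right)} = \frac{H + \left(H + U\right) \left(U + \frac{1}{2 U}\right)}{U - 8} = \frac{H + \left(H + U\right) \left(U + \frac{1}{2 U}\right)}{-8 + U}$)
$A = - \frac{58}{3}$ ($A = - \frac{3 + 55}{3} = \left(- \frac{1}{3}\right) 58 = - \frac{58}{3} \approx -19.333$)
$A \left(-99\right) + G{\left(-7,-2 \right)} = \left(- \frac{58}{3}\right) \left(-99\right) + \frac{-7 - 2 \left(1 + 2 \left(-7\right) + 2 \left(-2\right)^{2} + 2 \left(-7\right) \left(-2\right)\right)}{2 \left(-2\right) \left(-8 - 2\right)} = 1914 + \frac{1}{2} \left(- \frac{1}{2}\right) \frac{1}{-10} \left(-7 - 2 \left(1 - 14 + 2 \cdot 4 + 28\right)\right) = 1914 + \frac{1}{2} \left(- \frac{1}{2}\right) \left(- \frac{1}{10}\right) \left(-7 - 2 \left(1 - 14 + 8 + 28\right)\right) = 1914 + \frac{1}{2} \left(- \frac{1}{2}\right) \left(- \frac{1}{10}\right) \left(-7 - 46\right) = 1914 + \frac{1}{2} \left(- \frac{1}{2}\right) \left(- \frac{1}{10}\right) \left(-53\right) = 1914 - \frac{53}{40} = \frac{76507}{40}$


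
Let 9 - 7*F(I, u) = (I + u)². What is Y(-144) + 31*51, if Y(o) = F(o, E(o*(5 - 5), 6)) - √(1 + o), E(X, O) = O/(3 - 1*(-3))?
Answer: -1339 - I*√143 ≈ -1339.0 - 11.958*I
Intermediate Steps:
E(X, O) = O/6 (E(X, O) = O/(3 + 3) = O/6)
F(I, u) = 9/7 - (I + u)²/7
Y(o) = 9/7 - √(1 + o) - (1 + o)²/7 (Y(o) = (9/7 - (o + (⅙)*6)²/7) - √(1 + o) = (9/7 - (o + 1)²/7) - √(1 + o) = (9/7 - (1 + o)²/7) - √(1 + o) = 9/7 - √(1 + o) - (1 + o)²/7)
Y(-144) + 31*51 = (9/7 - √(1 - 144) - (1 - 144)²/7) + 31*51 = (9/7 - √(-143) - ⅐*(-143)²) + 1581 = (9/7 - I*√143 - ⅐*20449) + 1581 = (9/7 - I*√143 - 20449/7) + 1581 = (-2920 - I*√143) + 1581 = -1339 - I*√143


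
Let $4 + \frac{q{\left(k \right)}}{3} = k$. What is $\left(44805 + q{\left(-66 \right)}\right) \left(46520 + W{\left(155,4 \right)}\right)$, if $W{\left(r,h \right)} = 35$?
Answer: $2076120225$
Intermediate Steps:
$q{\left(k \right)} = -12 + 3 k$
$\left(44805 + q{\left(-66 \right)}\right) \left(46520 + W{\left(155,4 \right)}\right) = \left(44805 + \left(-12 + 3 \left(-66\right)\right)\right) \left(46520 + 35\right) = \left(44805 - 210\right) 46555 = 44595 \cdot 46555 = 2076120225$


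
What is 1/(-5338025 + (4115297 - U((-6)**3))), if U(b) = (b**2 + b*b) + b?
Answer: -1/1315824 ≈ -7.5998e-7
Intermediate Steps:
U(b) = b + 2*b**2 (U(b) = (b**2 + b**2) + b = 2*b**2 + b = b + 2*b**2)
1/(-5338025 + (4115297 - U((-6)**3))) = 1/(-5338025 + (4115297 - (-6)**3*(1 + 2*(-6)**3))) = 1/(-5338025 + (4115297 - (-216)*(1 + 2*(-216)))) = 1/(-5338025 + (4115297 - (-216)*(1 - 432))) = 1/(-5338025 + (4115297 - (-216)*(-431))) = 1/(-5338025 + (4115297 - 1*93096)) = 1/(-5338025 + (4115297 - 93096)) = 1/(-5338025 + 4022201) = 1/(-1315824) = -1/1315824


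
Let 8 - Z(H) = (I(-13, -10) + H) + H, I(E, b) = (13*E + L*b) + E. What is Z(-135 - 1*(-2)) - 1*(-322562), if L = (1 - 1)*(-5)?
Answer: 323018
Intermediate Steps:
L = 0 (L = 0*(-5) = 0)
I(E, b) = 14*E (I(E, b) = (13*E + 0*b) + E = (13*E + 0) + E = 13*E + E = 14*E)
Z(H) = 190 - 2*H (Z(H) = 8 - ((14*(-13) + H) + H) = 8 - ((-182 + H) + H) = 8 - (-182 + 2*H) = 8 + (182 - 2*H) = 190 - 2*H)
Z(-135 - 1*(-2)) - 1*(-322562) = (190 - 2*(-135 - 1*(-2))) - 1*(-322562) = (190 - 2*(-135 + 2)) + 322562 = (190 - 2*(-133)) + 322562 = (190 + 266) + 322562 = 456 + 322562 = 323018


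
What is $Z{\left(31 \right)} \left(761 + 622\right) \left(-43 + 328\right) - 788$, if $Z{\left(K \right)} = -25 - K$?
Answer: $-22073468$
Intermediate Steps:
$Z{\left(31 \right)} \left(761 + 622\right) \left(-43 + 328\right) - 788 = \left(-25 - 31\right) \left(761 + 622\right) \left(-43 + 328\right) - 788 = \left(-25 - 31\right) 1383 \cdot 285 - 788 = \left(-56\right) 394155 - 788 = -22072680 - 788 = -22073468$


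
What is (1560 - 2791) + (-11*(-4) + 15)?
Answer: -1172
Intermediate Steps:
(1560 - 2791) + (-11*(-4) + 15) = -1231 + (44 + 15) = -1231 + 59 = -1172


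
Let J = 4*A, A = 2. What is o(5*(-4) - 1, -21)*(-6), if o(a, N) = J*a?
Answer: 1008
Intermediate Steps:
J = 8 (J = 4*2 = 8)
o(a, N) = 8*a
o(5*(-4) - 1, -21)*(-6) = (8*(5*(-4) - 1))*(-6) = (8*(-20 - 1))*(-6) = (8*(-21))*(-6) = -168*(-6) = 1008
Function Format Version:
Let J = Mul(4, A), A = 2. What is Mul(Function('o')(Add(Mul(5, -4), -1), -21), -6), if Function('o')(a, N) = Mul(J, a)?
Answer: 1008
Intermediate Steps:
J = 8 (J = Mul(4, 2) = 8)
Function('o')(a, N) = Mul(8, a)
Mul(Function('o')(Add(Mul(5, -4), -1), -21), -6) = Mul(Mul(8, Add(Mul(5, -4), -1)), -6) = Mul(Mul(8, Add(-20, -1)), -6) = Mul(Mul(8, -21), -6) = Mul(-168, -6) = 1008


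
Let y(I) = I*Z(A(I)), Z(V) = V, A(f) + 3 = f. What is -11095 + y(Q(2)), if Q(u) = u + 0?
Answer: -11097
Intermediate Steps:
A(f) = -3 + f
Q(u) = u
y(I) = I*(-3 + I)
-11095 + y(Q(2)) = -11095 + 2*(-3 + 2) = -11095 + 2*(-1) = -11095 - 2 = -11097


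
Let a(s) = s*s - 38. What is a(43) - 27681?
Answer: -25870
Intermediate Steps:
a(s) = -38 + s² (a(s) = s² - 38 = -38 + s²)
a(43) - 27681 = (-38 + 43²) - 27681 = (-38 + 1849) - 27681 = 1811 - 27681 = -25870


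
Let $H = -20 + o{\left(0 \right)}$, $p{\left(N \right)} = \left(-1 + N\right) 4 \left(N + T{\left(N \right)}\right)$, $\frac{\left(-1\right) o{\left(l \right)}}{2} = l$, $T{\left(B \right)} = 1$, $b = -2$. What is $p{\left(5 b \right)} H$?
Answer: $-7920$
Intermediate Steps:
$o{\left(l \right)} = - 2 l$
$p{\left(N \right)} = \left(1 + N\right) \left(-4 + 4 N\right)$ ($p{\left(N \right)} = \left(-1 + N\right) 4 \left(N + 1\right) = \left(-4 + 4 N\right) \left(1 + N\right) = \left(1 + N\right) \left(-4 + 4 N\right)$)
$H = -20$ ($H = -20 - 0 = -20 + 0 = -20$)
$p{\left(5 b \right)} H = \left(-4 + 4 \left(5 \left(-2\right)\right)^{2}\right) \left(-20\right) = \left(-4 + 4 \left(-10\right)^{2}\right) \left(-20\right) = \left(-4 + 4 \cdot 100\right) \left(-20\right) = \left(-4 + 400\right) \left(-20\right) = 396 \left(-20\right) = -7920$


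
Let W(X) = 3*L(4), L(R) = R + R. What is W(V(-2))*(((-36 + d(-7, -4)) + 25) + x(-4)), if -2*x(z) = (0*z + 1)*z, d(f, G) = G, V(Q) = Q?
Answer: -312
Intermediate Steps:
L(R) = 2*R
x(z) = -z/2 (x(z) = -(0*z + 1)*z/2 = -(0 + 1)*z/2 = -z/2)
W(X) = 24 (W(X) = 3*(2*4) = 3*8 = 24)
W(V(-2))*(((-36 + d(-7, -4)) + 25) + x(-4)) = 24*(((-36 - 4) + 25) - ½*(-4)) = 24*((-40 + 25) + 2) = 24*(-15 + 2) = 24*(-13) = -312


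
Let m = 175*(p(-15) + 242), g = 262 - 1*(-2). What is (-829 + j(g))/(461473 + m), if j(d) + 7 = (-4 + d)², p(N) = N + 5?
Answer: 66764/502073 ≈ 0.13298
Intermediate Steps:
p(N) = 5 + N
g = 264 (g = 262 + 2 = 264)
j(d) = -7 + (-4 + d)²
m = 40600 (m = 175*((5 - 15) + 242) = 175*(-10 + 242) = 175*232 = 40600)
(-829 + j(g))/(461473 + m) = (-829 + (-7 + (-4 + 264)²))/(461473 + 40600) = (-829 + (-7 + 260²))/502073 = (-829 + (-7 + 67600))*(1/502073) = (-829 + 67593)*(1/502073) = 66764*(1/502073) = 66764/502073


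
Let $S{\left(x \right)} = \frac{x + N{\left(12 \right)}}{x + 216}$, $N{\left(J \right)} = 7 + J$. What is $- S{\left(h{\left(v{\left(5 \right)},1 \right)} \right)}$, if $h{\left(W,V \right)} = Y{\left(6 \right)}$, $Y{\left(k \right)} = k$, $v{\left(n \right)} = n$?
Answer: $- \frac{25}{222} \approx -0.11261$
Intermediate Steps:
$h{\left(W,V \right)} = 6$
$S{\left(x \right)} = \frac{19 + x}{216 + x}$ ($S{\left(x \right)} = \frac{x + \left(7 + 12\right)}{x + 216} = \frac{x + 19}{216 + x} = \frac{19 + x}{216 + x}$)
$- S{\left(h{\left(v{\left(5 \right)},1 \right)} \right)} = - \frac{19 + 6}{216 + 6} = - \frac{25}{222}$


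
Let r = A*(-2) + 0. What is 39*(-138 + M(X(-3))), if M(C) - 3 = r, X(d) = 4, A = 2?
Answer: -5421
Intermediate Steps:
r = -4 (r = 2*(-2) + 0 = -4 + 0 = -4)
M(C) = -1 (M(C) = 3 - 4 = -1)
39*(-138 + M(X(-3))) = 39*(-138 - 1) = 39*(-139) = -5421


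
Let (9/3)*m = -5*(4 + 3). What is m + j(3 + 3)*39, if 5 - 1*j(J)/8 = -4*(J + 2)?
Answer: 34597/3 ≈ 11532.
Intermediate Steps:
j(J) = 104 + 32*J (j(J) = 40 - (-32)*(J + 2) = 40 - (-32)*(2 + J) = 40 - 8*(-8 - 4*J) = 40 + (64 + 32*J) = 104 + 32*J)
m = -35/3 (m = (-5*(4 + 3))/3 = (-5*7)/3 = (⅓)*(-35) = -35/3 ≈ -11.667)
m + j(3 + 3)*39 = -35/3 + (104 + 32*(3 + 3))*39 = -35/3 + (104 + 32*6)*39 = -35/3 + (104 + 192)*39 = -35/3 + 296*39 = -35/3 + 11544 = 34597/3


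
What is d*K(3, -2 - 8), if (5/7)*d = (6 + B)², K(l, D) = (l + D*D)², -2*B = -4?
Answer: 4752832/5 ≈ 9.5057e+5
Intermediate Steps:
B = 2 (B = -½*(-4) = 2)
K(l, D) = (l + D²)²
d = 448/5 (d = 7*(6 + 2)²/5 = (7/5)*8² = (7/5)*64 = 448/5 ≈ 89.600)
d*K(3, -2 - 8) = 448*(3 + (-2 - 8)²)²/5 = 448*(3 + (-10)²)²/5 = 448*(3 + 100)²/5 = (448/5)*103² = (448/5)*10609 = 4752832/5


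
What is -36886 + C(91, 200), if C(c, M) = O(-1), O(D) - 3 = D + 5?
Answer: -36879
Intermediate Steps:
O(D) = 8 + D (O(D) = 3 + (D + 5) = 3 + (5 + D) = 8 + D)
C(c, M) = 7 (C(c, M) = 8 - 1 = 7)
-36886 + C(91, 200) = -36886 + 7 = -36879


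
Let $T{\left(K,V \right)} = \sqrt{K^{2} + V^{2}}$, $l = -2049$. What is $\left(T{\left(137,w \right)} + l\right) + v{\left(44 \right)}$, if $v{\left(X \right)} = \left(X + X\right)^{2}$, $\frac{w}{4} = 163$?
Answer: $5695 + \sqrt{443873} \approx 6361.2$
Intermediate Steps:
$w = 652$ ($w = 4 \cdot 163 = 652$)
$v{\left(X \right)} = 4 X^{2}$ ($v{\left(X \right)} = \left(2 X\right)^{2} = 4 X^{2}$)
$\left(T{\left(137,w \right)} + l\right) + v{\left(44 \right)} = \left(\sqrt{137^{2} + 652^{2}} - 2049\right) + 4 \cdot 44^{2} = \left(\sqrt{18769 + 425104} - 2049\right) + 4 \cdot 1936 = \left(\sqrt{443873} - 2049\right) + 7744 = \left(-2049 + \sqrt{443873}\right) + 7744 = 5695 + \sqrt{443873}$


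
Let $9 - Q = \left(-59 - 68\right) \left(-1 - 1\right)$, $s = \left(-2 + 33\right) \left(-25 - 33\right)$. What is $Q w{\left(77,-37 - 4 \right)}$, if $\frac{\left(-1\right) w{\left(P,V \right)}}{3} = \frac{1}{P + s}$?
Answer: $- \frac{735}{1721} \approx -0.42708$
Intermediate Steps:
$s = -1798$ ($s = 31 \left(-58\right) = -1798$)
$w{\left(P,V \right)} = - \frac{3}{-1798 + P}$ ($w{\left(P,V \right)} = - \frac{3}{P - 1798} = - \frac{3}{-1798 + P}$)
$Q = -245$ ($Q = 9 - \left(-59 - 68\right) \left(-1 - 1\right) = 9 - \left(-127\right) \left(-2\right) = 9 - 254 = -245$)
$Q w{\left(77,-37 - 4 \right)} = - 245 \left(- \frac{3}{-1798 + 77}\right) = - 245 \left(- \frac{3}{-1721}\right) = - 245 \left(\left(-3\right) \left(- \frac{1}{1721}\right)\right) = \left(-245\right) \frac{3}{1721} = - \frac{735}{1721}$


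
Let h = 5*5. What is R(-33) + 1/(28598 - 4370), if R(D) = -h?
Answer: -605699/24228 ≈ -25.000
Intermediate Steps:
h = 25
R(D) = -25 (R(D) = -1*25 = -25)
R(-33) + 1/(28598 - 4370) = -25 + 1/(28598 - 4370) = -25 + 1/24228 = -605699/24228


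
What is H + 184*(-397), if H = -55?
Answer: -73103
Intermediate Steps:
H + 184*(-397) = -55 + 184*(-397) = -55 - 73048 = -73103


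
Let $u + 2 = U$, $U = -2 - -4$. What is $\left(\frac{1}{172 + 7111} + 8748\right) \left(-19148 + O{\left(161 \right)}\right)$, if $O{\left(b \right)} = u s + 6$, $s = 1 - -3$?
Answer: $- \frac{1219569074270}{7283} \approx -1.6745 \cdot 10^{8}$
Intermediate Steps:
$U = 2$ ($U = -2 + 4 = 2$)
$s = 4$ ($s = 1 + 3 = 4$)
$u = 0$ ($u = -2 + 2 = 0$)
$O{\left(b \right)} = 6$ ($O{\left(b \right)} = 0 \cdot 4 + 6 = 0 + 6 = 6$)
$\left(\frac{1}{172 + 7111} + 8748\right) \left(-19148 + O{\left(161 \right)}\right) = \left(\frac{1}{172 + 7111} + 8748\right) \left(-19148 + 6\right) = \left(\frac{1}{7283} + 8748\right) \left(-19142\right) = \frac{63711685}{7283} \left(-19142\right) = - \frac{1219569074270}{7283}$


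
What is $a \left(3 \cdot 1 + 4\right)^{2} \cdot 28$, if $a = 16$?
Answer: $21952$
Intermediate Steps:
$a \left(3 \cdot 1 + 4\right)^{2} \cdot 28 = 16 \left(3 \cdot 1 + 4\right)^{2} \cdot 28 = 16 \left(3 + 4\right)^{2} \cdot 28 = 16 \cdot 7^{2} \cdot 28 = 16 \cdot 49 \cdot 28 = 784 \cdot 28 = 21952$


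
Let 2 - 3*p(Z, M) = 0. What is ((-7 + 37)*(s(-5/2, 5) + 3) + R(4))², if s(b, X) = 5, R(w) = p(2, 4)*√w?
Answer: 524176/9 ≈ 58242.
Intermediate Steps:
p(Z, M) = ⅔ (p(Z, M) = ⅔ - ⅓*0 = ⅔ + 0 = ⅔)
R(w) = 2*√w/3
((-7 + 37)*(s(-5/2, 5) + 3) + R(4))² = ((-7 + 37)*(5 + 3) + 2*√4/3)² = (30*8 + (⅔)*2)² = (240 + 4/3)² = (724/3)² = 524176/9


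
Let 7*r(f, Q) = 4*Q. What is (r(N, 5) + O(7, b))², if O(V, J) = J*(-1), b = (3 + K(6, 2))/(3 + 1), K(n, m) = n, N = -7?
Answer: 289/784 ≈ 0.36862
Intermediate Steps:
b = 9/4 (b = (3 + 6)/(3 + 1) = 9/4 ≈ 2.2500)
r(f, Q) = 4*Q/7 (r(f, Q) = (4*Q)/7 = 4*Q/7)
O(V, J) = -J
(r(N, 5) + O(7, b))² = ((4/7)*5 - 1*9/4)² = (20/7 - 9/4)² = (17/28)² = 289/784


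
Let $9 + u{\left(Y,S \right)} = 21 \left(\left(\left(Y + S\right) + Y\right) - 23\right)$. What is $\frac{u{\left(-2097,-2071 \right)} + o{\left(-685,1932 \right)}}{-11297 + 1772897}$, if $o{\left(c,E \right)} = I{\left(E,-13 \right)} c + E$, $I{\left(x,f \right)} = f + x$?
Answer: $- \frac{9029}{11010} \approx -0.82007$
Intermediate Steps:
$u{\left(Y,S \right)} = -492 + 21 S + 42 Y$ ($u{\left(Y,S \right)} = -9 + 21 \left(\left(\left(Y + S\right) + Y\right) - 23\right) = -9 + 21 \left(\left(\left(S + Y\right) + Y\right) - 23\right) = -9 + 21 \left(\left(S + 2 Y\right) - 23\right) = -9 + 21 \left(-23 + S + 2 Y\right) = -9 + \left(-483 + 21 S + 42 Y\right) = -492 + 21 S + 42 Y$)
$o{\left(c,E \right)} = E + c \left(-13 + E\right)$ ($o{\left(c,E \right)} = \left(-13 + E\right) c + E = c \left(-13 + E\right) + E = E + c \left(-13 + E\right)$)
$\frac{u{\left(-2097,-2071 \right)} + o{\left(-685,1932 \right)}}{-11297 + 1772897} = \frac{\left(-492 + 21 \left(-2071\right) + 42 \left(-2097\right)\right) + \left(1932 - 685 \left(-13 + 1932\right)\right)}{-11297 + 1772897} = \frac{\left(-492 - 43491 - 88074\right) + \left(1932 - 1314515\right)}{1761600} = \left(-132057 + \left(1932 - 1314515\right)\right) \frac{1}{1761600} = \left(-132057 - 1312583\right) \frac{1}{1761600} = \left(-1444640\right) \frac{1}{1761600} = - \frac{9029}{11010}$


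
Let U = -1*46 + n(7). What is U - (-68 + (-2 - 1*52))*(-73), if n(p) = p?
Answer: -8945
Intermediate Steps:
U = -39 (U = -1*46 + 7 = -46 + 7 = -39)
U - (-68 + (-2 - 1*52))*(-73) = -39 - (-68 + (-2 - 1*52))*(-73) = -39 - (-68 + (-2 - 52))*(-73) = -39 - (-68 - 54)*(-73) = -39 - (-122)*(-73) = -39 - 1*8906 = -39 - 8906 = -8945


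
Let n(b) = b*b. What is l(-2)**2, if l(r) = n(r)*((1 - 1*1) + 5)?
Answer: 400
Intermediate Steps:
n(b) = b**2
l(r) = 5*r**2 (l(r) = r**2*((1 - 1*1) + 5) = r**2*((1 - 1) + 5) = r**2*(0 + 5) = r**2*5 = 5*r**2)
l(-2)**2 = (5*(-2)**2)**2 = (5*4)**2 = 20**2 = 400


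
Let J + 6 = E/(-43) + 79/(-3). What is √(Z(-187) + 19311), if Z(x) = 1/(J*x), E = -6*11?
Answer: 3*√1184356918894710/742951 ≈ 138.96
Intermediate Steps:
E = -66
J = -3973/129 (J = -6 + (-66/(-43) + 79/(-3)) = -6 + (-66*(-1/43) + 79*(-⅓)) = -6 + (66/43 - 79/3) = -6 - 3199/129 = -3973/129 ≈ -30.798)
Z(x) = -129/(3973*x) (Z(x) = 1/((-3973/129)*x) = -129/(3973*x))
√(Z(-187) + 19311) = √(-129/3973/(-187) + 19311) = √(-129/3973*(-1/187) + 19311) = √(129/742951 + 19311) = √(14347126890/742951) = 3*√1184356918894710/742951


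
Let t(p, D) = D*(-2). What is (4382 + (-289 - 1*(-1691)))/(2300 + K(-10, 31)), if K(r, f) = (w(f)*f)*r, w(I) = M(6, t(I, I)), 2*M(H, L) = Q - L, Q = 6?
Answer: -723/1030 ≈ -0.70194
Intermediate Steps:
t(p, D) = -2*D
M(H, L) = 3 - L/2 (M(H, L) = (6 - L)/2 = 3 - L/2)
w(I) = 3 + I (w(I) = 3 - (-1)*I = 3 + I)
K(r, f) = f*r*(3 + f) (K(r, f) = ((3 + f)*f)*r = (f*(3 + f))*r = f*r*(3 + f))
(4382 + (-289 - 1*(-1691)))/(2300 + K(-10, 31)) = (4382 + (-289 - 1*(-1691)))/(2300 + 31*(-10)*(3 + 31)) = (4382 + (-289 + 1691))/(2300 + 31*(-10)*34) = (4382 + 1402)/(2300 - 10540) = 5784/(-8240) = 5784*(-1/8240) = -723/1030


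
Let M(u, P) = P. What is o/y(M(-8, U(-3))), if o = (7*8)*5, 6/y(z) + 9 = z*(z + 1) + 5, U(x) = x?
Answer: 280/3 ≈ 93.333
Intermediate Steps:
y(z) = 6/(-4 + z*(1 + z)) (y(z) = 6/(-9 + (z*(z + 1) + 5)) = 6/(-9 + (z*(1 + z) + 5)) = 6/(-9 + (5 + z*(1 + z))) = 6/(-4 + z*(1 + z)))
o = 280 (o = 56*5 = 280)
o/y(M(-8, U(-3))) = 280/((6/(-4 - 3 + (-3)²))) = 280/((6/(-4 - 3 + 9))) = 280/((6/2)) = 280/((6*(½))) = 280/3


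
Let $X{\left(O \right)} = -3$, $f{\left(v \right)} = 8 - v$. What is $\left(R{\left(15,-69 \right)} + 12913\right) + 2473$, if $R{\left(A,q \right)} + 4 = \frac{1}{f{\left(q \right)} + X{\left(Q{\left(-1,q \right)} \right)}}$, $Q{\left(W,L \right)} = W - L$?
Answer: $\frac{1138269}{74} \approx 15382.0$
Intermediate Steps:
$R{\left(A,q \right)} = -4 + \frac{1}{5 - q}$ ($R{\left(A,q \right)} = -4 + \frac{1}{\left(8 - q\right) - 3} = -4 + \frac{1}{5 - q}$)
$\left(R{\left(15,-69 \right)} + 12913\right) + 2473 = \left(\frac{19 - -276}{-5 - 69} + 12913\right) + 2473 = \left(\frac{19 + 276}{-74} + 12913\right) + 2473 = \left(\left(- \frac{1}{74}\right) 295 + 12913\right) + 2473 = \left(- \frac{295}{74} + 12913\right) + 2473 = \frac{955267}{74} + 2473 = \frac{1138269}{74}$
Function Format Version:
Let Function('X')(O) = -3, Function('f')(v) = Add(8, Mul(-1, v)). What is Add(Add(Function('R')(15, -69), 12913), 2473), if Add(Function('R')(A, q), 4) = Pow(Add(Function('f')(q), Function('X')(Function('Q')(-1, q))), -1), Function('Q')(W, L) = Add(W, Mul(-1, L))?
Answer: Rational(1138269, 74) ≈ 15382.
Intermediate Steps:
Function('R')(A, q) = Add(-4, Pow(Add(5, Mul(-1, q)), -1)) (Function('R')(A, q) = Add(-4, Pow(Add(Add(8, Mul(-1, q)), -3), -1)) = Add(-4, Pow(Add(5, Mul(-1, q)), -1)))
Add(Add(Function('R')(15, -69), 12913), 2473) = Add(Add(Mul(Pow(Add(-5, -69), -1), Add(19, Mul(-4, -69))), 12913), 2473) = Add(Add(Mul(Pow(-74, -1), Add(19, 276)), 12913), 2473) = Add(Add(Mul(Rational(-1, 74), 295), 12913), 2473) = Add(Add(Rational(-295, 74), 12913), 2473) = Add(Rational(955267, 74), 2473) = Rational(1138269, 74)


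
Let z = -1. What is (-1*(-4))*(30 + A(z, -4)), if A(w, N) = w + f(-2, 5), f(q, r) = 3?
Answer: 128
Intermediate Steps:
A(w, N) = 3 + w (A(w, N) = w + 3 = 3 + w)
(-1*(-4))*(30 + A(z, -4)) = (-1*(-4))*(30 + (3 - 1)) = 4*(30 + 2) = 4*32 = 128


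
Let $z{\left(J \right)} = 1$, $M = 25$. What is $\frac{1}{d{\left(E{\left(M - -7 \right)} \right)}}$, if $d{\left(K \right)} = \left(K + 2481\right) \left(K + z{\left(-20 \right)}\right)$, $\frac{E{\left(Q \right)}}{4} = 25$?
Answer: $\frac{1}{260681} \approx 3.8361 \cdot 10^{-6}$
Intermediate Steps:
$E{\left(Q \right)} = 100$ ($E{\left(Q \right)} = 4 \cdot 25 = 100$)
$d{\left(K \right)} = \left(1 + K\right) \left(2481 + K\right)$ ($d{\left(K \right)} = \left(K + 2481\right) \left(K + 1\right) = \left(2481 + K\right) \left(1 + K\right) = \left(1 + K\right) \left(2481 + K\right)$)
$\frac{1}{d{\left(E{\left(M - -7 \right)} \right)}} = \frac{1}{2481 + 100^{2} + 2482 \cdot 100} = \frac{1}{2481 + 10000 + 248200} = \frac{1}{260681}$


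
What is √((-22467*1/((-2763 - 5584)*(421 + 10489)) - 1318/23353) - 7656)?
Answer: I*√286164284015845947379642090/193332629710 ≈ 87.499*I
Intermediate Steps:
√((-22467*1/((-2763 - 5584)*(421 + 10489)) - 1318/23353) - 7656) = √((-22467/((-8347*10910)) - 1318*1/23353) - 7656) = √((-22467/(-91065770) - 1318/23353) - 7656) = √((-22467*(-1/91065770) - 1318/23353) - 7656) = √((22467/91065770 - 1318/23353) - 7656) = √(-119500013009/2126658926810 - 7656) = √(-16281820243670369/2126658926810) = I*√286164284015845947379642090/193332629710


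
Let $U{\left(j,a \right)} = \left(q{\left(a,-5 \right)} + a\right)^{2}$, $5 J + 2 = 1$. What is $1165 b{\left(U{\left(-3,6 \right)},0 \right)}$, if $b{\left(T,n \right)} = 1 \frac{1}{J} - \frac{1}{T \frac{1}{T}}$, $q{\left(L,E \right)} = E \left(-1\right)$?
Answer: $-6990$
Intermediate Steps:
$J = - \frac{1}{5}$ ($J = - \frac{2}{5} + \frac{1}{5} \cdot 1 = - \frac{2}{5} + \frac{1}{5} = - \frac{1}{5} \approx -0.2$)
$q{\left(L,E \right)} = - E$
$U{\left(j,a \right)} = \left(5 + a\right)^{2}$ ($U{\left(j,a \right)} = \left(\left(-1\right) \left(-5\right) + a\right)^{2} = \left(5 + a\right)^{2}$)
$b{\left(T,n \right)} = -6$ ($b{\left(T,n \right)} = 1 \frac{1}{- \frac{1}{5}} - \frac{1}{T \frac{1}{T}} = 1 \left(-5\right) - 1^{-1} = -5 - 1 = -6$)
$1165 b{\left(U{\left(-3,6 \right)},0 \right)} = 1165 \left(-6\right) = -6990$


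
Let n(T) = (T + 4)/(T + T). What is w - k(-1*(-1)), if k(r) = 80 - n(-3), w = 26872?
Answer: 160751/6 ≈ 26792.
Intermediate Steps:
n(T) = (4 + T)/(2*T) (n(T) = (4 + T)/((2*T)) = (4 + T)*(1/(2*T)) = (4 + T)/(2*T))
k(r) = 481/6 (k(r) = 80 - (4 - 3)/(2*(-3)) = 80 - (-1)/(2*3) = 80 - 1*(-⅙) = 80 + ⅙ = 481/6)
w - k(-1*(-1)) = 26872 - 1*481/6 = 26872 - 481/6 = 160751/6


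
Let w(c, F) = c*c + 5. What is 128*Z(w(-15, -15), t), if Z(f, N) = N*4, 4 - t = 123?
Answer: -60928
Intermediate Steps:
w(c, F) = 5 + c² (w(c, F) = c² + 5 = 5 + c²)
t = -119 (t = 4 - 1*123 = 4 - 123 = -119)
Z(f, N) = 4*N
128*Z(w(-15, -15), t) = 128*(4*(-119)) = 128*(-476) = -60928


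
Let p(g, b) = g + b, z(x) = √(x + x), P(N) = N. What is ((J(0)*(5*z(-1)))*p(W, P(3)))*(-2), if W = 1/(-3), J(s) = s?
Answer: 0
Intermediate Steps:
W = -⅓ ≈ -0.33333
z(x) = √2*√x (z(x) = √(2*x) = √2*√x)
p(g, b) = b + g
((J(0)*(5*z(-1)))*p(W, P(3)))*(-2) = ((0*(5*(√2*√(-1))))*(3 - ⅓))*(-2) = ((0*(5*(√2*I)))*(8/3))*(-2) = ((0*(5*(I*√2)))*(8/3))*(-2) = ((0*(5*I*√2))*(8/3))*(-2) = (0*(8/3))*(-2) = 0*(-2) = 0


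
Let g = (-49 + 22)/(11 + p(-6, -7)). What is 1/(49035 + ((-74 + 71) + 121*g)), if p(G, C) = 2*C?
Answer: 1/50121 ≈ 1.9952e-5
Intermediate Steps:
g = 9 (g = (-49 + 22)/(11 + 2*(-7)) = -27/(11 - 14) = -27/(-3) = -27*(-1/3) = 9)
1/(49035 + ((-74 + 71) + 121*g)) = 1/(49035 + ((-74 + 71) + 121*9)) = 1/(49035 + (-3 + 1089)) = 1/(49035 + 1086) = 1/50121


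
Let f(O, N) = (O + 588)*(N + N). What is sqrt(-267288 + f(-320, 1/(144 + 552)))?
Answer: I*sqrt(2023097043)/87 ≈ 517.0*I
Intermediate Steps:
f(O, N) = 2*N*(588 + O) (f(O, N) = (588 + O)*(2*N) = 2*N*(588 + O))
sqrt(-267288 + f(-320, 1/(144 + 552))) = sqrt(-267288 + 2*(588 - 320)/(144 + 552)) = sqrt(-267288 + 2*268/696) = sqrt(-267288 + 2*(1/696)*268) = sqrt(-267288 + 67/87) = sqrt(-23253989/87) = I*sqrt(2023097043)/87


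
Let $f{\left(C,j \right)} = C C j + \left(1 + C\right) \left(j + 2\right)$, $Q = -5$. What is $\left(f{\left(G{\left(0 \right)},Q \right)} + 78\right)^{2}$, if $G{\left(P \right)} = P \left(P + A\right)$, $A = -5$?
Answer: $5625$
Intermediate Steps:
$G{\left(P \right)} = P \left(-5 + P\right)$ ($G{\left(P \right)} = P \left(P - 5\right) = P \left(-5 + P\right)$)
$f{\left(C,j \right)} = j C^{2} + \left(1 + C\right) \left(2 + j\right)$ ($f{\left(C,j \right)} = C^{2} j + \left(1 + C\right) \left(2 + j\right) = j C^{2} + \left(1 + C\right) \left(2 + j\right)$)
$\left(f{\left(G{\left(0 \right)},Q \right)} + 78\right)^{2} = \left(\left(2 - 5 + 2 \cdot 0 \left(-5 + 0\right) + 0 \left(-5 + 0\right) \left(-5\right) - 5 \left(0 \left(-5 + 0\right)\right)^{2}\right) + 78\right)^{2} = \left(\left(2 - 5 + 2 \cdot 0 \left(-5\right) + 0 \left(-5\right) \left(-5\right) - 5 \left(0 \left(-5\right)\right)^{2}\right) + 78\right)^{2} = \left(\left(2 - 5 + 2 \cdot 0 + 0 \left(-5\right) - 5 \cdot 0^{2}\right) + 78\right)^{2} = \left(\left(2 - 5 + 0 + 0 - 0\right) + 78\right)^{2} = \left(\left(2 - 5 + 0 + 0 + 0\right) + 78\right)^{2} = \left(-3 + 78\right)^{2} = 75^{2} = 5625$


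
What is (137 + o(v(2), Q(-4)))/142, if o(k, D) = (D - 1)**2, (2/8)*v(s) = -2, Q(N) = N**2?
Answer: 181/71 ≈ 2.5493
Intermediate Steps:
v(s) = -8 (v(s) = 4*(-2) = -8)
o(k, D) = (-1 + D)**2
(137 + o(v(2), Q(-4)))/142 = (137 + (-1 + (-4)**2)**2)/142 = (137 + (-1 + 16)**2)*(1/142) = (137 + 15**2)*(1/142) = (137 + 225)*(1/142) = 362*(1/142) = 181/71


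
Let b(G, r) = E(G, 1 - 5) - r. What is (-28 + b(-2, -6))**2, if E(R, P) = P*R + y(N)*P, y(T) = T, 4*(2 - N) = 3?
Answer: 361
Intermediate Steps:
N = 5/4 (N = 2 - 1/4*3 = 2 - 3/4 = 5/4 ≈ 1.2500)
E(R, P) = 5*P/4 + P*R (E(R, P) = P*R + 5*P/4 = 5*P/4 + P*R)
b(G, r) = -5 - r - 4*G (b(G, r) = (1 - 5)*(5 + 4*G)/4 - r = (1/4)*(-4)*(5 + 4*G) - r = (-5 - 4*G) - r = -5 - r - 4*G)
(-28 + b(-2, -6))**2 = (-28 + (-5 - 1*(-6) - 4*(-2)))**2 = (-28 + (-5 + 6 + 8))**2 = (-28 + 9)**2 = (-19)**2 = 361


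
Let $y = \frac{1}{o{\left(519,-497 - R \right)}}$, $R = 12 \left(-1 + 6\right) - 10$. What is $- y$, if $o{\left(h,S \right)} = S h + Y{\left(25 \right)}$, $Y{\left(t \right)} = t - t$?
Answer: $\frac{1}{283893} \approx 3.5225 \cdot 10^{-6}$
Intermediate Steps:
$Y{\left(t \right)} = 0$
$R = 50$ ($R = 12 \cdot 5 - 10 = 60 - 10 = 50$)
$o{\left(h,S \right)} = S h$ ($o{\left(h,S \right)} = S h + 0 = S h$)
$y = - \frac{1}{283893}$ ($y = \frac{1}{\left(-497 - 50\right) 519} = \frac{1}{\left(-547\right) 519} = \frac{1}{-283893} = - \frac{1}{283893} \approx -3.5225 \cdot 10^{-6}$)
$- y = \left(-1\right) \left(- \frac{1}{283893}\right) = \frac{1}{283893}$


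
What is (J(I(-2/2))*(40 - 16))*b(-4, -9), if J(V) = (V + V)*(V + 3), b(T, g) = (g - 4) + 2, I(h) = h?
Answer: 1056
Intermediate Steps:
b(T, g) = -2 + g (b(T, g) = (-4 + g) + 2 = -2 + g)
J(V) = 2*V*(3 + V) (J(V) = (2*V)*(3 + V) = 2*V*(3 + V))
(J(I(-2/2))*(40 - 16))*b(-4, -9) = ((2*(-2/2)*(3 - 2/2))*(40 - 16))*(-2 - 9) = ((2*(-2*1/2)*(3 - 2*1/2))*24)*(-11) = ((2*(-1)*(3 - 1))*24)*(-11) = ((2*(-1)*2)*24)*(-11) = -4*24*(-11) = -96*(-11) = 1056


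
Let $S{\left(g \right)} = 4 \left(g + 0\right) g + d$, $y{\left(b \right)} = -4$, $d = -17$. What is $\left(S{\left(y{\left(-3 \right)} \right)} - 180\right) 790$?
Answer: $-105070$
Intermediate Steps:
$S{\left(g \right)} = -17 + 4 g^{2}$ ($S{\left(g \right)} = 4 \left(g + 0\right) g - 17 = 4 g g - 17 = 4 g^{2} - 17 = -17 + 4 g^{2}$)
$\left(S{\left(y{\left(-3 \right)} \right)} - 180\right) 790 = \left(\left(-17 + 4 \left(-4\right)^{2}\right) - 180\right) 790 = \left(\left(-17 + 4 \cdot 16\right) - 180\right) 790 = \left(\left(-17 + 64\right) - 180\right) 790 = \left(47 - 180\right) 790 = \left(-133\right) 790 = -105070$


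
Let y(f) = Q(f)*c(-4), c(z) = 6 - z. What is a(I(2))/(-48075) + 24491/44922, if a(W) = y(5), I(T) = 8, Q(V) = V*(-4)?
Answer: 5272841/9598334 ≈ 0.54935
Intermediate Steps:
Q(V) = -4*V
y(f) = -40*f (y(f) = (-4*f)*(6 - 1*(-4)) = (-4*f)*(6 + 4) = -4*f*10 = -40*f)
a(W) = -200 (a(W) = -40*5 = -200)
a(I(2))/(-48075) + 24491/44922 = -200/(-48075) + 24491/44922 = -200*(-1/48075) + 24491*(1/44922) = 8/1923 + 24491/44922 = 5272841/9598334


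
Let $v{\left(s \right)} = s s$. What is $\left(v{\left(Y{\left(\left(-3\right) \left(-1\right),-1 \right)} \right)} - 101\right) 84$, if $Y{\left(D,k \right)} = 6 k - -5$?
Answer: $-8400$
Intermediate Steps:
$Y{\left(D,k \right)} = 5 + 6 k$ ($Y{\left(D,k \right)} = 6 k + 5 = 5 + 6 k$)
$v{\left(s \right)} = s^{2}$
$\left(v{\left(Y{\left(\left(-3\right) \left(-1\right),-1 \right)} \right)} - 101\right) 84 = \left(\left(5 + 6 \left(-1\right)\right)^{2} - 101\right) 84 = \left(\left(5 - 6\right)^{2} - 101\right) 84 = \left(\left(-1\right)^{2} - 101\right) 84 = \left(1 - 101\right) 84 = \left(-100\right) 84 = -8400$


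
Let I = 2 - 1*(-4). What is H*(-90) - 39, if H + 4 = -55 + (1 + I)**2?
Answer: 861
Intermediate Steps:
I = 6 (I = 2 + 4 = 6)
H = -10 (H = -4 + (-55 + (1 + 6)**2) = -4 + (-55 + 7**2) = -4 + (-55 + 49) = -4 - 6 = -10)
H*(-90) - 39 = -10*(-90) - 39 = 900 - 39 = 861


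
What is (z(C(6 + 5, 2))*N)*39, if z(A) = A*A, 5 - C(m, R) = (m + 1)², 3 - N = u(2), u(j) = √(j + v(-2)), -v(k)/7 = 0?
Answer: 2260557 - 753519*√2 ≈ 1.1949e+6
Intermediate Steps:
v(k) = 0 (v(k) = -7*0 = 0)
u(j) = √j (u(j) = √(j + 0) = √j)
N = 3 - √2 ≈ 1.5858
C(m, R) = 5 - (1 + m)² (C(m, R) = 5 - (m + 1)² = 5 - (1 + m)²)
z(A) = A²
(z(C(6 + 5, 2))*N)*39 = ((5 - (1 + (6 + 5))²)²*(3 - √2))*39 = ((5 - (1 + 11)²)²*(3 - √2))*39 = ((5 - 1*12²)²*(3 - √2))*39 = ((5 - 1*144)²*(3 - √2))*39 = ((5 - 144)²*(3 - √2))*39 = ((-139)²*(3 - √2))*39 = (19321*(3 - √2))*39 = (57963 - 19321*√2)*39 = 2260557 - 753519*√2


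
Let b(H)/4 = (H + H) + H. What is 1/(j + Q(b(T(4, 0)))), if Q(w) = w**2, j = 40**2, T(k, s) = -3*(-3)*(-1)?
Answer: 1/13264 ≈ 7.5392e-5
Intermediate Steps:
T(k, s) = -9 (T(k, s) = 9*(-1) = -9)
b(H) = 12*H (b(H) = 4*((H + H) + H) = 4*(2*H + H) = 4*(3*H) = 12*H)
j = 1600
1/(j + Q(b(T(4, 0)))) = 1/(1600 + (12*(-9))**2) = 1/(1600 + (-108)**2) = 1/(1600 + 11664) = 1/13264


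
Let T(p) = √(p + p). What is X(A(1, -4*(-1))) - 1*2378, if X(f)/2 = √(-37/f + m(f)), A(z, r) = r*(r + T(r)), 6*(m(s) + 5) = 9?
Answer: -2378 + I*√(186 + 56*√2)/(2*√(2 + √2)) ≈ -2378.0 + 4.4066*I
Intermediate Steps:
T(p) = √2*√p (T(p) = √(2*p) = √2*√p)
m(s) = -7/2 (m(s) = -5 + (⅙)*9 = -5 + 3/2 = -7/2)
A(z, r) = r*(r + √2*√r)
X(f) = 2*√(-7/2 - 37/f) (X(f) = 2*√(-37/f - 7/2) = 2*√(-7/2 - 37/f))
X(A(1, -4*(-1))) - 1*2378 = √(-14 - 148*1/(4*(-4*(-1) + √2*√(-4*(-1))))) - 1*2378 = √(-14 - 148*1/(4*(4 + √2*√4))) - 2378 = √(-14 - 148*1/(4*(4 + √2*2))) - 2378 = √(-14 - 148*1/(4*(4 + 2*√2))) - 2378 = √(-14 - 148/(16 + 8*√2)) - 2378 = -2378 + √(-14 - 148/(16 + 8*√2))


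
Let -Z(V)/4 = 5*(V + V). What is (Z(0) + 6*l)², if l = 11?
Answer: 4356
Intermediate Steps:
Z(V) = -40*V (Z(V) = -20*(V + V) = -20*2*V = -40*V)
(Z(0) + 6*l)² = (-40*0 + 6*11)² = (0 + 66)² = 66² = 4356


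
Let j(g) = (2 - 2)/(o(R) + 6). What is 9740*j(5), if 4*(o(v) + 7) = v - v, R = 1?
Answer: 0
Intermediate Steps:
o(v) = -7 (o(v) = -7 + (v - v)/4 = -7 + (¼)*0 = -7 + 0 = -7)
j(g) = 0 (j(g) = (2 - 2)/(-7 + 6) = 0/(-1) = 0*(-1) = 0)
9740*j(5) = 9740*0 = 0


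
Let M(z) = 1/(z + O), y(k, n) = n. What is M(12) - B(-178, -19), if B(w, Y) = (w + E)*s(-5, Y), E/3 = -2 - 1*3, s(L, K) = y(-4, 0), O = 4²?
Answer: 1/28 ≈ 0.035714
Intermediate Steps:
O = 16
s(L, K) = 0
E = -15 (E = 3*(-2 - 1*3) = 3*(-2 - 3) = 3*(-5) = -15)
B(w, Y) = 0 (B(w, Y) = (w - 15)*0 = (-15 + w)*0 = 0)
M(z) = 1/(16 + z) (M(z) = 1/(z + 16) = 1/(16 + z))
M(12) - B(-178, -19) = 1/(16 + 12) - 1*0 = 1/28 + 0 = 1/28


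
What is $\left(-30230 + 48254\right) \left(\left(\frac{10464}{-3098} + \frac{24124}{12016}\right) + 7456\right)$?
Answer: $\frac{208127126802}{1549} \approx 1.3436 \cdot 10^{8}$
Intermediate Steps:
$\left(-30230 + 48254\right) \left(\left(\frac{10464}{-3098} + \frac{24124}{12016}\right) + 7456\right) = 18024 \left(\left(10464 \left(- \frac{1}{3098}\right) + 24124 \cdot \frac{1}{12016}\right) + 7456\right) = 18024 \left(\left(- \frac{5232}{1549} + \frac{6031}{3004}\right) + 7456\right) = 18024 \left(- \frac{6374909}{4653196} + 7456\right) = 18024 \cdot \frac{34687854467}{4653196} = \frac{208127126802}{1549}$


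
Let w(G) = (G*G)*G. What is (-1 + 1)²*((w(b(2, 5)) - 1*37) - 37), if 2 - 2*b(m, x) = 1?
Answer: 0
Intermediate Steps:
b(m, x) = ½ (b(m, x) = 1 - ½*1 = 1 - ½ = ½)
w(G) = G³ (w(G) = G²*G = G³)
(-1 + 1)²*((w(b(2, 5)) - 1*37) - 37) = (-1 + 1)²*(((½)³ - 1*37) - 37) = 0²*((⅛ - 37) - 37) = 0*(-295/8 - 37) = 0*(-591/8) = 0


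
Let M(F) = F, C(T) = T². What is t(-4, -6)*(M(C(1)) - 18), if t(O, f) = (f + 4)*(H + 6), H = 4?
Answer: 340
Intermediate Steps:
t(O, f) = 40 + 10*f (t(O, f) = (f + 4)*(4 + 6) = (4 + f)*10 = 40 + 10*f)
t(-4, -6)*(M(C(1)) - 18) = (40 + 10*(-6))*(1² - 18) = (40 - 60)*(1 - 18) = -20*(-17) = 340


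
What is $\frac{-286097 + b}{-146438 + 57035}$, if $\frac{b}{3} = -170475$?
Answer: $\frac{797522}{89403} \approx 8.9205$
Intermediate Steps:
$b = -511425$ ($b = 3 \left(-170475\right) = -511425$)
$\frac{-286097 + b}{-146438 + 57035} = \frac{-286097 - 511425}{-146438 + 57035} = - \frac{797522}{-89403} = \left(-797522\right) \left(- \frac{1}{89403}\right) = \frac{797522}{89403}$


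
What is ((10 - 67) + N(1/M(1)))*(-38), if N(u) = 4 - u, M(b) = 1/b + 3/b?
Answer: 4047/2 ≈ 2023.5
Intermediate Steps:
M(b) = 4/b (M(b) = 1/b + 3/b = 4/b)
((10 - 67) + N(1/M(1)))*(-38) = ((10 - 67) + (4 - 1/(4/1)))*(-38) = (-57 + (4 - 1/(4*1)))*(-38) = (-57 + (4 - 1/4))*(-38) = (-57 + (4 - 1*¼))*(-38) = (-57 + (4 - ¼))*(-38) = (-57 + 15/4)*(-38) = -213/4*(-38) = 4047/2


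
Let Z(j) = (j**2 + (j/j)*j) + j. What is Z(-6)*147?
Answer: 3528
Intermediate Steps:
Z(j) = j**2 + 2*j (Z(j) = (j**2 + 1*j) + j = (j**2 + j) + j = (j + j**2) + j = j**2 + 2*j)
Z(-6)*147 = -6*(2 - 6)*147 = -6*(-4)*147 = 24*147 = 3528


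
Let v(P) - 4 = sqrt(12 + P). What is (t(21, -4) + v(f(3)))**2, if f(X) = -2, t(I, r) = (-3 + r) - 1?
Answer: (-4 + sqrt(10))**2 ≈ 0.70178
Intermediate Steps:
t(I, r) = -4 + r
v(P) = 4 + sqrt(12 + P)
(t(21, -4) + v(f(3)))**2 = ((-4 - 4) + (4 + sqrt(12 - 2)))**2 = (-8 + (4 + sqrt(10)))**2 = (-4 + sqrt(10))**2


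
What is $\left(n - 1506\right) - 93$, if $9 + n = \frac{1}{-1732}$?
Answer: $- \frac{2785057}{1732} \approx -1608.0$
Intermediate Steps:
$n = - \frac{15589}{1732}$ ($n = -9 + \frac{1}{-1732} = -9 - \frac{1}{1732} = - \frac{15589}{1732} \approx -9.0006$)
$\left(n - 1506\right) - 93 = \left(- \frac{15589}{1732} - 1506\right) - 93 = - \frac{2623981}{1732} - 93 = - \frac{2785057}{1732}$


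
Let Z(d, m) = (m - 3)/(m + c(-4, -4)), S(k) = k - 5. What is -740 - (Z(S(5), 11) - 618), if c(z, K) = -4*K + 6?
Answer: -4034/33 ≈ -122.24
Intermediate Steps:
c(z, K) = 6 - 4*K
S(k) = -5 + k
Z(d, m) = (-3 + m)/(22 + m) (Z(d, m) = (m - 3)/(m + (6 - 4*(-4))) = (-3 + m)/(m + (6 + 16)) = (-3 + m)/(m + 22) = (-3 + m)/(22 + m))
-740 - (Z(S(5), 11) - 618) = -740 - ((-3 + 11)/(22 + 11) - 618) = -740 - (8/33 - 618) = -740 - 1*(-20386/33) = -740 + 20386/33 = -4034/33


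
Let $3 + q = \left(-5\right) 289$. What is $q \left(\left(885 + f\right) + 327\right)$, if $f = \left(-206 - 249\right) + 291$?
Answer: $-1517504$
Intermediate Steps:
$q = -1448$ ($q = -3 - 1445 = -1448$)
$f = -164$ ($f = -455 + 291 = -164$)
$q \left(\left(885 + f\right) + 327\right) = - 1448 \left(\left(885 - 164\right) + 327\right) = - 1448 \left(721 + 327\right) = \left(-1448\right) 1048 = -1517504$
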